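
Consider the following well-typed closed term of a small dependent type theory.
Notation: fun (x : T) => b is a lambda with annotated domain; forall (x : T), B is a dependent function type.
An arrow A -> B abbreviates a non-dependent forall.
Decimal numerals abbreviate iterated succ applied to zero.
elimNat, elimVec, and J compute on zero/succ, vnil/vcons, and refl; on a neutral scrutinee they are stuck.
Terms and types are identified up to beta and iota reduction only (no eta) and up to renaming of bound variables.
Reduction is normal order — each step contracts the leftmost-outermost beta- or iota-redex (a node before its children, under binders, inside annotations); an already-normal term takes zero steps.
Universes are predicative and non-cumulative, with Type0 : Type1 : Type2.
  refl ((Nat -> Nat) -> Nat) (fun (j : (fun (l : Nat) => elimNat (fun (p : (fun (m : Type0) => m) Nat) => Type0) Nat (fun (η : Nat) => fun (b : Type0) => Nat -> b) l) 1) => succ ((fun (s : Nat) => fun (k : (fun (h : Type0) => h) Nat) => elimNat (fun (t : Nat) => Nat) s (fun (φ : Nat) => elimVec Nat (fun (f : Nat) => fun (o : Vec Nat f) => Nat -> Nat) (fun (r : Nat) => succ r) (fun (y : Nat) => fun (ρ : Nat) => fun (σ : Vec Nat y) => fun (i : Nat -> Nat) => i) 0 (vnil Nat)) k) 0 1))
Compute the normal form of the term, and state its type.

resulting normal form:
  refl ((Nat -> Nat) -> Nat) (fun (j : Nat -> Nat) => 2)
inferred type:
  Eq ((Nat -> Nat) -> Nat) (fun (j : Nat -> Nat) => 2) (fun (l : Nat -> Nat) => 2)
observation: 12 normal-order steps normalize the term, beginning with a beta-redex.


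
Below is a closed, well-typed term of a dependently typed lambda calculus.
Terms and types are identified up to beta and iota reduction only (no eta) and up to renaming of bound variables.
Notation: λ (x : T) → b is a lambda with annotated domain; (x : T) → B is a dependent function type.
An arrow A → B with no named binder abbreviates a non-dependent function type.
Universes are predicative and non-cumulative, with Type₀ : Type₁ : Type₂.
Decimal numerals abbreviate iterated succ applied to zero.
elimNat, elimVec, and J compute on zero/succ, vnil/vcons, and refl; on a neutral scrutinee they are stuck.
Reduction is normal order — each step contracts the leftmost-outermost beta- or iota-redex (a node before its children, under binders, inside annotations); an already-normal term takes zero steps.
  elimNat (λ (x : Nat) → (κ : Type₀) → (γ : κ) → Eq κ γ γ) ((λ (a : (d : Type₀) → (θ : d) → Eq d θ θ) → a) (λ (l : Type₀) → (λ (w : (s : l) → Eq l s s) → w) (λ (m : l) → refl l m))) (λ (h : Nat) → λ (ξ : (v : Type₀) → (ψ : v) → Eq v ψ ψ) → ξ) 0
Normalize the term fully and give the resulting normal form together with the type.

reduced normal form:
  λ (x : Type₀) → λ (κ : x) → refl x κ
type:
  (x : Type₀) → (κ : x) → Eq x κ κ
observation: contracting an elimNat iota-redex first, the term normalizes in 3 steps.


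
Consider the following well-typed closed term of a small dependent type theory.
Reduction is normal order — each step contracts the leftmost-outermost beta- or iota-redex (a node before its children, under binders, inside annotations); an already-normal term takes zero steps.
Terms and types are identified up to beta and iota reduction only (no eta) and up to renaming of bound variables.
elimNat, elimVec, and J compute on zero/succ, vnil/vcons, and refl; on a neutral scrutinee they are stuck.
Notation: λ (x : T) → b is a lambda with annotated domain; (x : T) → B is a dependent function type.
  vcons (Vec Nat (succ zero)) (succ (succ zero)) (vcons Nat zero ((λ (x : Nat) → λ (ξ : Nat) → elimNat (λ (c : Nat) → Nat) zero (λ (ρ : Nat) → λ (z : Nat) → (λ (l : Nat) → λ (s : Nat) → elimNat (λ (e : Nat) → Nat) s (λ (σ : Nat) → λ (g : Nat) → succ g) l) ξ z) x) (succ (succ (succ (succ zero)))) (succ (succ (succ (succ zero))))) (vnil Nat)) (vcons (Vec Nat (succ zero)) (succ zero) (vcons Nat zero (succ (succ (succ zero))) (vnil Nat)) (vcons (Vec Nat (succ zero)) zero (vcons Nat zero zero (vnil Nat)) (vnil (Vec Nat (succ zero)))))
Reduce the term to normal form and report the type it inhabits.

reduced normal form:
  vcons (Vec Nat (succ zero)) (succ (succ zero)) (vcons Nat zero (succ (succ (succ (succ (succ (succ (succ (succ (succ (succ (succ (succ (succ (succ (succ (succ zero)))))))))))))))) (vnil Nat)) (vcons (Vec Nat (succ zero)) (succ zero) (vcons Nat zero (succ (succ (succ zero))) (vnil Nat)) (vcons (Vec Nat (succ zero)) zero (vcons Nat zero zero (vnil Nat)) (vnil (Vec Nat (succ zero)))))
type:
  Vec (Vec Nat (succ zero)) (succ (succ (succ zero)))
observation: contracting a beta-redex first, the term normalizes in 75 steps.


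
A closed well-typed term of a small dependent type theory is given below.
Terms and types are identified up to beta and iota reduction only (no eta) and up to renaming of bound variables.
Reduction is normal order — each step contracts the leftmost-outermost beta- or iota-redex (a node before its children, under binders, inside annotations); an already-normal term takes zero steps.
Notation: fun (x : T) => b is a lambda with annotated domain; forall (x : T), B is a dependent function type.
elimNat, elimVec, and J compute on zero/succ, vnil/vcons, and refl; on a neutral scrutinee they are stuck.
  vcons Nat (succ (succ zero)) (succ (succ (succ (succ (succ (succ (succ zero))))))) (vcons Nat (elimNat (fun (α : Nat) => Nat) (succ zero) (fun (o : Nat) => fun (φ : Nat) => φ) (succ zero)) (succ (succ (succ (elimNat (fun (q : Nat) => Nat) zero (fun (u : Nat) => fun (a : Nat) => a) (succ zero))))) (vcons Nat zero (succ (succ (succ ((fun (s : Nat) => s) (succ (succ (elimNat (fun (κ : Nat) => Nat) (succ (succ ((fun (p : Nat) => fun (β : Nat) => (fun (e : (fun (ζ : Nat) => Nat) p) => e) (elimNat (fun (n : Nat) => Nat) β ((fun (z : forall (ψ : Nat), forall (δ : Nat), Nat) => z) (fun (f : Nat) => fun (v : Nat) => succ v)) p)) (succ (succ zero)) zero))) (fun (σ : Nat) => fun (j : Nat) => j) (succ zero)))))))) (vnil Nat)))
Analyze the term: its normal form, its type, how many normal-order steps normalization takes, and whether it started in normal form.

normal form:
  vcons Nat (succ (succ zero)) (succ (succ (succ (succ (succ (succ (succ zero))))))) (vcons Nat (succ zero) (succ (succ (succ zero))) (vcons Nat zero (succ (succ (succ (succ (succ (succ (succ (succ (succ zero))))))))) (vnil Nat)))
type:
  Vec Nat (succ (succ (succ zero)))
steps to reach normal form (normal order): 25
already normal: no
first contracted redex: an elimNat iota-redex


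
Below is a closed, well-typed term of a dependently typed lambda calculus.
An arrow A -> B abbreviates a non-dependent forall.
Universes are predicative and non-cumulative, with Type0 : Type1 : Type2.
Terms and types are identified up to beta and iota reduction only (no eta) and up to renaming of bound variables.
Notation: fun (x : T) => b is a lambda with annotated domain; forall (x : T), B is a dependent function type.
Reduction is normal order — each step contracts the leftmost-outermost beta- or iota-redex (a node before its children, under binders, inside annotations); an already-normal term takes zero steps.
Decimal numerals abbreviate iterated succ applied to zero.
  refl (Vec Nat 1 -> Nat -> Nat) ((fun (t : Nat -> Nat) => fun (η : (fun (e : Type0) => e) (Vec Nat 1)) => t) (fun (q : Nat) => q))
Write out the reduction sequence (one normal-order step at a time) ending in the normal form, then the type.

normal-order reduction:
  refl (Vec Nat 1 -> Nat -> Nat) ((fun (t : Nat -> Nat) => fun (η : (fun (e : Type0) => e) (Vec Nat 1)) => t) (fun (q : Nat) => q))
  ~> refl (Vec Nat 1 -> Nat -> Nat) (fun (t : (fun (η : Type0) => η) (Vec Nat 1)) => fun (e : Nat) => e)
  ~> refl (Vec Nat 1 -> Nat -> Nat) (fun (t : Vec Nat 1) => fun (η : Nat) => η)
the term's type:
  Eq (Vec Nat 1 -> Nat -> Nat) (fun (t : Vec Nat 1) => fun (η : Nat) => η) (fun (e : Vec Nat 1) => fun (q : Nat) => q)


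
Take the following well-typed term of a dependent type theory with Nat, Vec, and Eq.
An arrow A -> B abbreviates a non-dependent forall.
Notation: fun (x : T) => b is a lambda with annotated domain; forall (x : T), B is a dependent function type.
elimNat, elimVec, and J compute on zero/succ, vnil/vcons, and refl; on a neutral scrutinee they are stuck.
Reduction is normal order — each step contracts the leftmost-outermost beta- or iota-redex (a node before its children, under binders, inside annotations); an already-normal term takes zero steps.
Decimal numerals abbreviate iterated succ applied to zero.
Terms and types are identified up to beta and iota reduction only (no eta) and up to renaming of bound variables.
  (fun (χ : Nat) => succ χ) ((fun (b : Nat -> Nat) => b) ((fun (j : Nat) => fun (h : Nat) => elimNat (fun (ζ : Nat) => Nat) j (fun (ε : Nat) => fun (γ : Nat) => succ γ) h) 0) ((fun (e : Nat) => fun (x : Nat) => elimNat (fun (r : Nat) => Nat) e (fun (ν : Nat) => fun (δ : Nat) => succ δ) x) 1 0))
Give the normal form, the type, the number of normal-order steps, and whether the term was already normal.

normal form:
  2
the term's type:
  Nat
reduction steps (normal order): 11
already normal: no
first redex: a beta-redex


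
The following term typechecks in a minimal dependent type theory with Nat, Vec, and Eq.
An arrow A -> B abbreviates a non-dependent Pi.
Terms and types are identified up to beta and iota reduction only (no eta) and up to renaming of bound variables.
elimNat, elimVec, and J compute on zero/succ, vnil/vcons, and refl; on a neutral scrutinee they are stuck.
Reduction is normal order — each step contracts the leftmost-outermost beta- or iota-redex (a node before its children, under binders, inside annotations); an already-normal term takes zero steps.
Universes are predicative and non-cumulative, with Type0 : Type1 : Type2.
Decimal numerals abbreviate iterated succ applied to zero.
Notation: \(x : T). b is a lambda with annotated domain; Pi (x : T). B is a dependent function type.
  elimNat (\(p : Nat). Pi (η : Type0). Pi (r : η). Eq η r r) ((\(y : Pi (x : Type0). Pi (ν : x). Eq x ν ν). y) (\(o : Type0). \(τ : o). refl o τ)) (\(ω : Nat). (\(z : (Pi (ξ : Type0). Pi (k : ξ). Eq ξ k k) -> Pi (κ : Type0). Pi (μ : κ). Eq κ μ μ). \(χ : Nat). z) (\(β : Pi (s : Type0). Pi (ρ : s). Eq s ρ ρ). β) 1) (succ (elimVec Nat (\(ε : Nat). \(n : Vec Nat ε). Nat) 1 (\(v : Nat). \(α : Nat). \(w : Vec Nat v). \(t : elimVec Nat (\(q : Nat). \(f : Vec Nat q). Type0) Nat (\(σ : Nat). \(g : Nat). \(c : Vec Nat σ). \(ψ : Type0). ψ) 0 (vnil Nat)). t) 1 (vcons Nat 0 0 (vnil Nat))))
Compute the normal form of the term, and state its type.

reduced normal form:
  \(p : Type0). \(η : p). refl p η
type:
  Pi (p : Type0). Pi (η : p). Eq p η η
observation: the first redex contracted is an elimNat iota-redex; the normal form is reached in 18 normal-order steps.


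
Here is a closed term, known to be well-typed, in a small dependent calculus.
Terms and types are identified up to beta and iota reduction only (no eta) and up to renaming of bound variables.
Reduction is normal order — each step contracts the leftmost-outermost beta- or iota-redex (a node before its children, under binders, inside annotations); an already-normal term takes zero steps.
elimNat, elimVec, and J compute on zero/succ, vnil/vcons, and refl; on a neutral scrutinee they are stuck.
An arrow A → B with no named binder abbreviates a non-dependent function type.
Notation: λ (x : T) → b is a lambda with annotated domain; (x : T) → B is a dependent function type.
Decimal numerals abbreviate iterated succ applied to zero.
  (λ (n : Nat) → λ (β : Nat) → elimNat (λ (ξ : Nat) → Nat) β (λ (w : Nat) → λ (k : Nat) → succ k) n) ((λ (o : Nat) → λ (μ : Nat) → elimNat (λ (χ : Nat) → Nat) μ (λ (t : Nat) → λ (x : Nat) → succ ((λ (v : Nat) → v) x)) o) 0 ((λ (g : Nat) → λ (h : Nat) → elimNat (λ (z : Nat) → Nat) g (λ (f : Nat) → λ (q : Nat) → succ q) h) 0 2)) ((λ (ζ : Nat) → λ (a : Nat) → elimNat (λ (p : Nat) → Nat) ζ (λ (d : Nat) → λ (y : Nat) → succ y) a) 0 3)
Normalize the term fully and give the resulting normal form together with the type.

reduced normal form:
  5
type:
  Nat


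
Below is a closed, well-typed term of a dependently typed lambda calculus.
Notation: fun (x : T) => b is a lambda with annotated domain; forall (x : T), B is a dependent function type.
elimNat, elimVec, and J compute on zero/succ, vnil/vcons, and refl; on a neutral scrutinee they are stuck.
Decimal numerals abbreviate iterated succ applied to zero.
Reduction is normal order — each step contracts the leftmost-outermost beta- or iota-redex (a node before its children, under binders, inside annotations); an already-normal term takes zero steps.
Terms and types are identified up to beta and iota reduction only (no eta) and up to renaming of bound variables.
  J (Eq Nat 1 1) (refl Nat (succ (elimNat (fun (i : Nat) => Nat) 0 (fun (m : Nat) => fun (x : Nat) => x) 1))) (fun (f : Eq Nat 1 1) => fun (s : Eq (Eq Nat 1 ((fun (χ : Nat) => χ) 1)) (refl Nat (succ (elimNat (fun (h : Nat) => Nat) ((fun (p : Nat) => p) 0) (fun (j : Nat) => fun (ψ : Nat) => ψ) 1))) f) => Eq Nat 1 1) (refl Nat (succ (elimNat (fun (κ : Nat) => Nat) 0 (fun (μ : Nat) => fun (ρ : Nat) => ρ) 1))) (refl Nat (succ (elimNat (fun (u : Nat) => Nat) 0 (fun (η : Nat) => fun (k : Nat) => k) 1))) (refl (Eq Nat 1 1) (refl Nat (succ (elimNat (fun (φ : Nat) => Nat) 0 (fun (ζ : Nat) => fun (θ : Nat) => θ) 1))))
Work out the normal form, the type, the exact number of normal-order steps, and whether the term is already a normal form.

normal form:
  refl Nat 1
type:
  Eq Nat 1 1
reduction steps (normal order): 5
already normal: no
first contracted redex: a J iota-redex


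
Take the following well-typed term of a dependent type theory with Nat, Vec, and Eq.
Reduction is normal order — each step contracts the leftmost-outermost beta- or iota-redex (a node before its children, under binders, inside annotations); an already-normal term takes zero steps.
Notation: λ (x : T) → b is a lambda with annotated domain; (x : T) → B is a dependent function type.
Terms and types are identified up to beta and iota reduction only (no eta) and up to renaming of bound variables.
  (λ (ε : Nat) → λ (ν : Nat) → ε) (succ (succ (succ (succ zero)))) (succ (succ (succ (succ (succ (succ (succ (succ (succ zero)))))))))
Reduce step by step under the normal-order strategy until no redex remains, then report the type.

normal-order reduction:
  (λ (ε : Nat) → λ (ν : Nat) → ε) (succ (succ (succ (succ zero)))) (succ (succ (succ (succ (succ (succ (succ (succ (succ zero)))))))))
  ~> (λ (ε : Nat) → succ (succ (succ (succ zero)))) (succ (succ (succ (succ (succ (succ (succ (succ (succ zero)))))))))
  ~> succ (succ (succ (succ zero)))
type:
  Nat


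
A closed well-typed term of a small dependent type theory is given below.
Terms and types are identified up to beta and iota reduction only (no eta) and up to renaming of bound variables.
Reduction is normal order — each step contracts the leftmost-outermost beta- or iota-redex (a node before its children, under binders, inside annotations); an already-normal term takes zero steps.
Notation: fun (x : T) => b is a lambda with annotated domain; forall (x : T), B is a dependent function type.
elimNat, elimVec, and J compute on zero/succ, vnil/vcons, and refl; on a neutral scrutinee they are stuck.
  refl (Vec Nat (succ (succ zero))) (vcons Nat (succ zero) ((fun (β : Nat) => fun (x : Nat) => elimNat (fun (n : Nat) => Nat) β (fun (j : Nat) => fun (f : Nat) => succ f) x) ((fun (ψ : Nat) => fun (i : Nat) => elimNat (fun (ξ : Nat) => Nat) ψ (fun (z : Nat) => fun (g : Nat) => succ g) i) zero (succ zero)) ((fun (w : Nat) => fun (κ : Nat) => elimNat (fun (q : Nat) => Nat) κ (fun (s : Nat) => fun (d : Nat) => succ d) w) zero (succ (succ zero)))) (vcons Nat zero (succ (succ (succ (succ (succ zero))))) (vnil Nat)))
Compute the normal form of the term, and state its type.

reduced normal form:
  refl (Vec Nat (succ (succ zero))) (vcons Nat (succ zero) (succ (succ (succ zero))) (vcons Nat zero (succ (succ (succ (succ (succ zero))))) (vnil Nat)))
the term's type:
  Eq (Vec Nat (succ (succ zero))) (vcons Nat (succ zero) (succ (succ (succ zero))) (vcons Nat zero (succ (succ (succ (succ (succ zero))))) (vnil Nat))) (vcons Nat (succ zero) (succ (succ (succ zero))) (vcons Nat zero (succ (succ (succ (succ (succ zero))))) (vnil Nat)))


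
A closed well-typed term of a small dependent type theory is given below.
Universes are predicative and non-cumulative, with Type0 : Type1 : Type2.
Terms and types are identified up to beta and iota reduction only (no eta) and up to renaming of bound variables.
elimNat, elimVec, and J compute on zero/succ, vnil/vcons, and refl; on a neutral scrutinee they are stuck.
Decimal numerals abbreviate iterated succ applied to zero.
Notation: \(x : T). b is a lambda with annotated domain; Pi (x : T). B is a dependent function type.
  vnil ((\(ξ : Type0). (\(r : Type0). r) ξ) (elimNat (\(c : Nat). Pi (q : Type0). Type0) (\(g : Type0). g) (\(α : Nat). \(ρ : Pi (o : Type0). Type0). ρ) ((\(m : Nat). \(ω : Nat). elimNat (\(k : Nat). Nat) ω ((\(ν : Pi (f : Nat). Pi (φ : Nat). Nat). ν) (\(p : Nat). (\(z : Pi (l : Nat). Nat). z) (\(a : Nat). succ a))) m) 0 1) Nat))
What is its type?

the term's type:
  Vec Nat 0


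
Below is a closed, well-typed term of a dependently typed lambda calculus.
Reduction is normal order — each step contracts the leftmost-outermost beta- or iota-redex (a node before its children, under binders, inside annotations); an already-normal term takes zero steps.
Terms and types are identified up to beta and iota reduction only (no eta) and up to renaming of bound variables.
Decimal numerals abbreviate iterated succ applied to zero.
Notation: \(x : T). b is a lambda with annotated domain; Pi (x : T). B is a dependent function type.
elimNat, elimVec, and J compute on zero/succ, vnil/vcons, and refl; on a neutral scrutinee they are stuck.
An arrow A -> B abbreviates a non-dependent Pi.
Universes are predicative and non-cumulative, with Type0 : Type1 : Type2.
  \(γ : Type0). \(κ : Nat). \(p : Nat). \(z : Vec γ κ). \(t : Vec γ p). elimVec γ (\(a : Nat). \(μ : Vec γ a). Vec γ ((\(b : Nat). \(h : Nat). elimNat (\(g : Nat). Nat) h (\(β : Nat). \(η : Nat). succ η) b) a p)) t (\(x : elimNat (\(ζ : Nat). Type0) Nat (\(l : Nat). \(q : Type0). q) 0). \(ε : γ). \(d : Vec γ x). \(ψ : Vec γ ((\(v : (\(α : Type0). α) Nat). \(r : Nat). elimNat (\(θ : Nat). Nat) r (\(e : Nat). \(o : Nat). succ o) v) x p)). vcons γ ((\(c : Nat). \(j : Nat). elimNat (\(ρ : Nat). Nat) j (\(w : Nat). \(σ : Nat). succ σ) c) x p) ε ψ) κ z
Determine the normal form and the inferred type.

resulting normal form:
  \(γ : Type0). \(κ : Nat). \(p : Nat). \(z : Vec γ κ). \(t : Vec γ p). elimVec γ (\(a : Nat). \(μ : Vec γ a). Vec γ (elimNat (\(b : Nat). Nat) p (\(h : Nat). \(g : Nat). succ g) a)) t (\(β : Nat). \(η : γ). \(x : Vec γ β). \(ζ : Vec γ (elimNat (\(l : Nat). Nat) p (\(q : Nat). \(ε : Nat). succ ε) β)). vcons γ (elimNat (\(d : Nat). Nat) p (\(ψ : Nat). \(v : Nat). succ v) β) η ζ) κ z
the term's type:
  Pi (γ : Type0). Pi (κ : Nat). Pi (p : Nat). Vec γ κ -> Vec γ p -> Vec γ (elimNat (\(z : Nat). Nat) p (\(t : Nat). \(a : Nat). succ a) κ)


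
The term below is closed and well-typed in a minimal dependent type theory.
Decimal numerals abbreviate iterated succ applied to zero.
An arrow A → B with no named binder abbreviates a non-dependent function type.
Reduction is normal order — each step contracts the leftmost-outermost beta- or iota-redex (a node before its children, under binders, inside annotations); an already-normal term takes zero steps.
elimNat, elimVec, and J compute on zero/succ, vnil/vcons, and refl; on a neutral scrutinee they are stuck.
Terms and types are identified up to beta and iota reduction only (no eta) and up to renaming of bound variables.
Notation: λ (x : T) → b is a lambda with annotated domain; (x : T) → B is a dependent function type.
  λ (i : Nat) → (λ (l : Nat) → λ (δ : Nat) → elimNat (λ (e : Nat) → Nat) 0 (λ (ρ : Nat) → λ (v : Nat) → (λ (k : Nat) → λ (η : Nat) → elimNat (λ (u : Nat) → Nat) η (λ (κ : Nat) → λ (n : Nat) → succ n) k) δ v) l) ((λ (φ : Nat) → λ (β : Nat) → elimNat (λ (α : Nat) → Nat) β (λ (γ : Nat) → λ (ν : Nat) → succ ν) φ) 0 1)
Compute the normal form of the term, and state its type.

normal form:
  λ (i : Nat) → λ (l : Nat) → elimNat (λ (δ : Nat) → Nat) 0 (λ (e : Nat) → λ (ρ : Nat) → succ ρ) l
type:
  Nat → Nat → Nat


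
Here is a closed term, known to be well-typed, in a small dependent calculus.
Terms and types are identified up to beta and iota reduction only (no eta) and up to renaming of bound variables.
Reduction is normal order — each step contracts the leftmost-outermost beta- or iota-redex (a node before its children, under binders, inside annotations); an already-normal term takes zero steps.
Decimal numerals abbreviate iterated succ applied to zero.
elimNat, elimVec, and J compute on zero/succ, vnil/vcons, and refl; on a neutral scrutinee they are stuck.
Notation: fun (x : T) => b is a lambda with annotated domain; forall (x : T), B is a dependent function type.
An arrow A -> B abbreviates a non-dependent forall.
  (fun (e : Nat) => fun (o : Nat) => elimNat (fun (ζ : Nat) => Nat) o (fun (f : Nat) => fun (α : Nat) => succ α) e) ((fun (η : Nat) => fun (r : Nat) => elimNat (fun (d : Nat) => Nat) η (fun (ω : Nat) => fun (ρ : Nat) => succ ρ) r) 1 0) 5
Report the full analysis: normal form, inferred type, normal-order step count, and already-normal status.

reduced normal form:
  6
inferred type:
  Nat
reduction steps (normal order): 9
started in normal form: no
first redex: a beta-redex


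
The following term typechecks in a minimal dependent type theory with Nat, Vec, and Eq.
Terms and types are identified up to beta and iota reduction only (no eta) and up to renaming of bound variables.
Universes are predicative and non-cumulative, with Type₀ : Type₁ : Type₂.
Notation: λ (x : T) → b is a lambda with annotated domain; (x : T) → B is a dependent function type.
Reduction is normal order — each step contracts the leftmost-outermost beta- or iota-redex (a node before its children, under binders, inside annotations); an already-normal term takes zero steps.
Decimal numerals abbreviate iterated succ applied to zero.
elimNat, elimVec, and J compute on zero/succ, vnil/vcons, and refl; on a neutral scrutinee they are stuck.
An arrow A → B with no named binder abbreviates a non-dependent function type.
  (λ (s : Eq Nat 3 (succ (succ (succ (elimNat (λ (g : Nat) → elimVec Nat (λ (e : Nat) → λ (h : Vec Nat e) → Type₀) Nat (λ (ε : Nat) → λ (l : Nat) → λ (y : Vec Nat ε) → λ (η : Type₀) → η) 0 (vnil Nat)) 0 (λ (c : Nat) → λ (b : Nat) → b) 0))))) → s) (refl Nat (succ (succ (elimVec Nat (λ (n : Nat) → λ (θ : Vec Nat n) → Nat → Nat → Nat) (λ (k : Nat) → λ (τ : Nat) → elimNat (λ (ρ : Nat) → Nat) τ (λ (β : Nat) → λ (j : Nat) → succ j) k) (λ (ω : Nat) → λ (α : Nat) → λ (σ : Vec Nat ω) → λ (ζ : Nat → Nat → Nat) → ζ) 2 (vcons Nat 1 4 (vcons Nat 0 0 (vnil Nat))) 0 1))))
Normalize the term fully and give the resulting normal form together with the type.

normal form:
  refl Nat 3
inferred type:
  Eq Nat 3 3
observation: 15 normal-order steps normalize the term, beginning with a beta-redex.


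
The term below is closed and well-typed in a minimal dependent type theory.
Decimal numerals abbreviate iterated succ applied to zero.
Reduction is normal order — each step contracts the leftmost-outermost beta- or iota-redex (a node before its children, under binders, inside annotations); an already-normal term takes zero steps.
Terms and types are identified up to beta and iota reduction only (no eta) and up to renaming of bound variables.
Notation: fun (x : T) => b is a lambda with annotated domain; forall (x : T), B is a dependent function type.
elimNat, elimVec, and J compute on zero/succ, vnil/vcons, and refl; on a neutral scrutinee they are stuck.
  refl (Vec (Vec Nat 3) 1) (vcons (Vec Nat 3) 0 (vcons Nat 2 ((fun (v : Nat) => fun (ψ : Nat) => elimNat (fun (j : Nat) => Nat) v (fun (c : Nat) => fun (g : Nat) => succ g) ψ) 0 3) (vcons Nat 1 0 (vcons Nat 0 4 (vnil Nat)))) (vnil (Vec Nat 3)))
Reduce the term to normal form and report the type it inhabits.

resulting normal form:
  refl (Vec (Vec Nat 3) 1) (vcons (Vec Nat 3) 0 (vcons Nat 2 3 (vcons Nat 1 0 (vcons Nat 0 4 (vnil Nat)))) (vnil (Vec Nat 3)))
the term's type:
  Eq (Vec (Vec Nat 3) 1) (vcons (Vec Nat 3) 0 (vcons Nat 2 3 (vcons Nat 1 0 (vcons Nat 0 4 (vnil Nat)))) (vnil (Vec Nat 3))) (vcons (Vec Nat 3) 0 (vcons Nat 2 3 (vcons Nat 1 0 (vcons Nat 0 4 (vnil Nat)))) (vnil (Vec Nat 3)))


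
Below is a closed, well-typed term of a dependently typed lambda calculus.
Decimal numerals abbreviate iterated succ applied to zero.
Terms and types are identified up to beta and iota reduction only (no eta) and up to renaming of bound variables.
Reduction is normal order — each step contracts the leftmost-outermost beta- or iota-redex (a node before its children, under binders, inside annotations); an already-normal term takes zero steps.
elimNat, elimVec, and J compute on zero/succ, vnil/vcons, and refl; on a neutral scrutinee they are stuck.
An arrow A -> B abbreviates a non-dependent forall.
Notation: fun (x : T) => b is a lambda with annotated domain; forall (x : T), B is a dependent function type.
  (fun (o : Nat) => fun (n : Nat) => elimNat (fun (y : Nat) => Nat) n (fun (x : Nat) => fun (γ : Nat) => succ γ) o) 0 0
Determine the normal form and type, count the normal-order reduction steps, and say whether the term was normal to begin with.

resulting normal form:
  0
inferred type:
  Nat
reduction steps (normal order): 3
term was already normal: no
first redex: a beta-redex


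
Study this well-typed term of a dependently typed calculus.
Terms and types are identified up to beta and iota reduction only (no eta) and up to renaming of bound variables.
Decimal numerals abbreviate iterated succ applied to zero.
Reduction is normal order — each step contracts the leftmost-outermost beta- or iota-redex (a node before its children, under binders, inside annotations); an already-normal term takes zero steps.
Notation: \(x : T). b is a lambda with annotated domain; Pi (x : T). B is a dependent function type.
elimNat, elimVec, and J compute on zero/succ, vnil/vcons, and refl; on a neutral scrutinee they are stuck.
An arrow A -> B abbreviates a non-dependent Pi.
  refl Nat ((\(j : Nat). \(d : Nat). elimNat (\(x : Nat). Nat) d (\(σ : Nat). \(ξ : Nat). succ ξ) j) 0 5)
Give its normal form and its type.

reduced normal form:
  refl Nat 5
the term's type:
  Eq Nat 5 5


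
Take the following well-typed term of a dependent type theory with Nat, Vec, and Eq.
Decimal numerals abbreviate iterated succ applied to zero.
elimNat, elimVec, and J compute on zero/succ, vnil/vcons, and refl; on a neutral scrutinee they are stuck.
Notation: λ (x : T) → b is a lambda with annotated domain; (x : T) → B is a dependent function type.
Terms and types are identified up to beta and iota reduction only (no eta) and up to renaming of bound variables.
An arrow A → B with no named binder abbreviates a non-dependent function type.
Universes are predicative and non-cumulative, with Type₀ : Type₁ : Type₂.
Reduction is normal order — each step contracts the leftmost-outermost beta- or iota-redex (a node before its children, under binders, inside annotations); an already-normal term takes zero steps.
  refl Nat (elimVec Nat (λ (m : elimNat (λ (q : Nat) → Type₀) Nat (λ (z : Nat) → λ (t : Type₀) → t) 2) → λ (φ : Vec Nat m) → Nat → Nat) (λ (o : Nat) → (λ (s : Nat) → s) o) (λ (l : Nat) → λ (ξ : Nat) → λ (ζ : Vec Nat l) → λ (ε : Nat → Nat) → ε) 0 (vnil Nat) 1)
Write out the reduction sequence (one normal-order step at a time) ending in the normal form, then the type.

reduction (normal order):
  refl Nat (elimVec Nat (λ (m : elimNat (λ (q : Nat) → Type₀) Nat (λ (z : Nat) → λ (t : Type₀) → t) 2) → λ (φ : Vec Nat m) → Nat → Nat) (λ (o : Nat) → (λ (s : Nat) → s) o) (λ (l : Nat) → λ (ξ : Nat) → λ (ζ : Vec Nat l) → λ (ε : Nat → Nat) → ε) 0 (vnil Nat) 1)
  ~> refl Nat ((λ (m : Nat) → (λ (q : Nat) → q) m) 1)
  ~> refl Nat ((λ (m : Nat) → m) 1)
  ~> refl Nat 1
the term's type:
  Eq Nat 1 1


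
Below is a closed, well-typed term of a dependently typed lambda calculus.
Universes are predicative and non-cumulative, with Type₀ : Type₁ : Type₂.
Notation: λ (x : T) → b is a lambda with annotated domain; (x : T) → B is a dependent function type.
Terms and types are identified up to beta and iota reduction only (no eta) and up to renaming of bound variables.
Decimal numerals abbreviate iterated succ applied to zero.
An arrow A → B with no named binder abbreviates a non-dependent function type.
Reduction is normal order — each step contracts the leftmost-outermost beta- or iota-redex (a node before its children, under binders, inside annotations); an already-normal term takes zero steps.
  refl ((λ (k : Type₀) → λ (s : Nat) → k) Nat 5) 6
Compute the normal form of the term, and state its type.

normal form:
  refl Nat 6
type:
  Eq Nat 6 6


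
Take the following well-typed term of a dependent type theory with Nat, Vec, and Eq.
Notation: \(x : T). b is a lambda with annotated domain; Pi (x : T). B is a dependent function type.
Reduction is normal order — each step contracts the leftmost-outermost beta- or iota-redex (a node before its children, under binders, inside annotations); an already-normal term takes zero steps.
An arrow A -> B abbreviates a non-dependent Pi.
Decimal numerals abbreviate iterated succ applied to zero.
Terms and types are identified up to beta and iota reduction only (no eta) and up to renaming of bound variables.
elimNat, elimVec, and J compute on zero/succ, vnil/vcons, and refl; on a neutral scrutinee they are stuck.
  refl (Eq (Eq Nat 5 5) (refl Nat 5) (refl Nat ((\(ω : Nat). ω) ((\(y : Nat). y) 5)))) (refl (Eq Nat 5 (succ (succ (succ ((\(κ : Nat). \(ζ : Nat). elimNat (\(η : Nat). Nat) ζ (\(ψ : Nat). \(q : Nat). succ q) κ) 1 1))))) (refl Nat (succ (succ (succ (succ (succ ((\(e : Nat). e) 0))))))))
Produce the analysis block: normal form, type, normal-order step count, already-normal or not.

normal form:
  refl (Eq (Eq Nat 5 5) (refl Nat 5) (refl Nat 5)) (refl (Eq Nat 5 5) (refl Nat 5))
inferred type:
  Eq (Eq (Eq Nat 5 5) (refl Nat 5) (refl Nat 5)) (refl (Eq Nat 5 5) (refl Nat 5)) (refl (Eq Nat 5 5) (refl Nat 5))
steps to reach normal form (normal order): 9
term was already normal: no
first contracted redex: a beta-redex


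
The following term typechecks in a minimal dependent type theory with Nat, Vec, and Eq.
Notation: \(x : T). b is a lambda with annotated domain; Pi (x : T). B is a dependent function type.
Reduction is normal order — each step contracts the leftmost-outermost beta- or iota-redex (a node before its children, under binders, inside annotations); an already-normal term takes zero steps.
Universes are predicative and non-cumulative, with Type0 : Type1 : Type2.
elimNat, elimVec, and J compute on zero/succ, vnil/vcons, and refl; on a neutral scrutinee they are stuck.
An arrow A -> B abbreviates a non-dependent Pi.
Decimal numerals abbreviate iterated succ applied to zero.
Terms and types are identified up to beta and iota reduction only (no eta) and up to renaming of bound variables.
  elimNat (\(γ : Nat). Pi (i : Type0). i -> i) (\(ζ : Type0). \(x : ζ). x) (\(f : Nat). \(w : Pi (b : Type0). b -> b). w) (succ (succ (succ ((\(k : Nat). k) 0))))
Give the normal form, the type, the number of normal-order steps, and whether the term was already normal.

normal form:
  \(γ : Type0). \(i : γ). i
type:
  Pi (γ : Type0). γ -> γ
reduction steps (normal order): 11
already normal: no
first redex: an elimNat iota-redex


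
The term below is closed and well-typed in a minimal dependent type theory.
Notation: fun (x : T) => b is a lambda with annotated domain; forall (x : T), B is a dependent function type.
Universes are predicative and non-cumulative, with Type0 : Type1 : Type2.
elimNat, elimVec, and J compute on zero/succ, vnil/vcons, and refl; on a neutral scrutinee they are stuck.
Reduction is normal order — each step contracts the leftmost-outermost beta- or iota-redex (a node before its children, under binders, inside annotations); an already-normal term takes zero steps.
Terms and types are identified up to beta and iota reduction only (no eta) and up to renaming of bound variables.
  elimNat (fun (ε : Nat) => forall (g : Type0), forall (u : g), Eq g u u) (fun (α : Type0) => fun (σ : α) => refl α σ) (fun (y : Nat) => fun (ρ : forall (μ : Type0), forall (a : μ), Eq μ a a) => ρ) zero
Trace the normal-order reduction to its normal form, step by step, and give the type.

normal-order reduction:
  elimNat (fun (ε : Nat) => forall (g : Type0), forall (u : g), Eq g u u) (fun (α : Type0) => fun (σ : α) => refl α σ) (fun (y : Nat) => fun (ρ : forall (μ : Type0), forall (a : μ), Eq μ a a) => ρ) zero
  ~> fun (ε : Type0) => fun (g : ε) => refl ε g
type:
  forall (ε : Type0), forall (g : ε), Eq ε g g


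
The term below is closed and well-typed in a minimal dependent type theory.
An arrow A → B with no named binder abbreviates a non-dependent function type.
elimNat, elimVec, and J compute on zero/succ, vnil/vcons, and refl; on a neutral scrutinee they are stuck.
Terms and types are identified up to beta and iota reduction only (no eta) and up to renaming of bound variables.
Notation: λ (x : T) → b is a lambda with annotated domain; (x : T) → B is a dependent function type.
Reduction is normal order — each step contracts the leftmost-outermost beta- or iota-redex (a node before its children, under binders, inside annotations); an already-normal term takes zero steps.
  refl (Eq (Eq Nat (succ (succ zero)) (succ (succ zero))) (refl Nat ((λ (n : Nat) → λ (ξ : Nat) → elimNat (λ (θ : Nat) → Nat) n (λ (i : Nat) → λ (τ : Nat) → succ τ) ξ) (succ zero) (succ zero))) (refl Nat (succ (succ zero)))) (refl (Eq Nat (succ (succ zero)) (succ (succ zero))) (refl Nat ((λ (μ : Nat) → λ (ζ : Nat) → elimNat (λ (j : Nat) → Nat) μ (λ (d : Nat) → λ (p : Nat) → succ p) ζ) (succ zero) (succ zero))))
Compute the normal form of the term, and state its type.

reduced normal form:
  refl (Eq (Eq Nat (succ (succ zero)) (succ (succ zero))) (refl Nat (succ (succ zero))) (refl Nat (succ (succ zero)))) (refl (Eq Nat (succ (succ zero)) (succ (succ zero))) (refl Nat (succ (succ zero))))
type:
  Eq (Eq (Eq Nat (succ (succ zero)) (succ (succ zero))) (refl Nat (succ (succ zero))) (refl Nat (succ (succ zero)))) (refl (Eq Nat (succ (succ zero)) (succ (succ zero))) (refl Nat (succ (succ zero)))) (refl (Eq Nat (succ (succ zero)) (succ (succ zero))) (refl Nat (succ (succ zero))))


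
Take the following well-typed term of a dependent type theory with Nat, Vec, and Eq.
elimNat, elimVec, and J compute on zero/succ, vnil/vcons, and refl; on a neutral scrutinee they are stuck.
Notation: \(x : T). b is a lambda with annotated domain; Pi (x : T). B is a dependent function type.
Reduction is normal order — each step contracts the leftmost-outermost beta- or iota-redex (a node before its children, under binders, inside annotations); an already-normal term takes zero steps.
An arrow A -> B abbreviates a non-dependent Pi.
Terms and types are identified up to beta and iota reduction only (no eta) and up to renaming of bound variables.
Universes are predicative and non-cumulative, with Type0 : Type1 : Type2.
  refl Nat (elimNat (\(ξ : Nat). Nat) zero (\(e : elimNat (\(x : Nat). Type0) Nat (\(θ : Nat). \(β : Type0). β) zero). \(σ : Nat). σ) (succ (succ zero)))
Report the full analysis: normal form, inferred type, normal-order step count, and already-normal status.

normal form:
  refl Nat zero
the term's type:
  Eq Nat zero zero
normal-order step count: 7
started in normal form: no
first redex: an elimNat iota-redex


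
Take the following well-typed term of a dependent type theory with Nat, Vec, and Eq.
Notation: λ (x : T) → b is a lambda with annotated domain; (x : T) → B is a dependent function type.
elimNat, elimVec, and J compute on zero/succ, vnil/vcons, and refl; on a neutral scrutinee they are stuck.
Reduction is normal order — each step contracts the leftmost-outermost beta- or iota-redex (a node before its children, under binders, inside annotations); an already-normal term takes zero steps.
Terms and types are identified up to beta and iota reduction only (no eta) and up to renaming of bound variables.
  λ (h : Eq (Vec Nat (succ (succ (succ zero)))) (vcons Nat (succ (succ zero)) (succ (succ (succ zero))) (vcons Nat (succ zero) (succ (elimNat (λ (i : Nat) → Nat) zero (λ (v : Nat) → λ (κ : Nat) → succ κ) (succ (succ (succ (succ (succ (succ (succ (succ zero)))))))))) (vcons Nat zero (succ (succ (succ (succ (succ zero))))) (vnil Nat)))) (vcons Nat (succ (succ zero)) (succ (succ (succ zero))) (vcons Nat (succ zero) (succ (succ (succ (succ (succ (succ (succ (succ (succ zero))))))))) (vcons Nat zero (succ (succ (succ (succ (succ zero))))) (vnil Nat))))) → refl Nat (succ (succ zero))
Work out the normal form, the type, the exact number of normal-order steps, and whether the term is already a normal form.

normal form:
  λ (h : Eq (Vec Nat (succ (succ (succ zero)))) (vcons Nat (succ (succ zero)) (succ (succ (succ zero))) (vcons Nat (succ zero) (succ (succ (succ (succ (succ (succ (succ (succ (succ zero))))))))) (vcons Nat zero (succ (succ (succ (succ (succ zero))))) (vnil Nat)))) (vcons Nat (succ (succ zero)) (succ (succ (succ zero))) (vcons Nat (succ zero) (succ (succ (succ (succ (succ (succ (succ (succ (succ zero))))))))) (vcons Nat zero (succ (succ (succ (succ (succ zero))))) (vnil Nat))))) → refl Nat (succ (succ zero))
type:
  (h : Eq (Vec Nat (succ (succ (succ zero)))) (vcons Nat (succ (succ zero)) (succ (succ (succ zero))) (vcons Nat (succ zero) (succ (succ (succ (succ (succ (succ (succ (succ (succ zero))))))))) (vcons Nat zero (succ (succ (succ (succ (succ zero))))) (vnil Nat)))) (vcons Nat (succ (succ zero)) (succ (succ (succ zero))) (vcons Nat (succ zero) (succ (succ (succ (succ (succ (succ (succ (succ (succ zero))))))))) (vcons Nat zero (succ (succ (succ (succ (succ zero))))) (vnil Nat))))) → Eq Nat (succ (succ zero)) (succ (succ zero))
normal-order step count: 25
started in normal form: no
first contracted redex: an elimNat iota-redex


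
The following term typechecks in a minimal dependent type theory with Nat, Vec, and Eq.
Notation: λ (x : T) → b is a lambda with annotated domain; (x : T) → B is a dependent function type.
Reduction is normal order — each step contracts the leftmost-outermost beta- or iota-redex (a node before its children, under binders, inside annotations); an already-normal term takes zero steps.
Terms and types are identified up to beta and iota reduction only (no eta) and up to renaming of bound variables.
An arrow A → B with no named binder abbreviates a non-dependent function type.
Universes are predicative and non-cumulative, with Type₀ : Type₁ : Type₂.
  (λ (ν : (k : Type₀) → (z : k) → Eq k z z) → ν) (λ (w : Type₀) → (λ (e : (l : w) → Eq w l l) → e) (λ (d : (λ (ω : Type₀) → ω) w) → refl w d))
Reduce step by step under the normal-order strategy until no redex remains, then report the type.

normal-order reduction sequence:
  (λ (ν : (k : Type₀) → (z : k) → Eq k z z) → ν) (λ (w : Type₀) → (λ (e : (l : w) → Eq w l l) → e) (λ (d : (λ (ω : Type₀) → ω) w) → refl w d))
  ~> λ (ν : Type₀) → (λ (k : (z : ν) → Eq ν z z) → k) (λ (w : (λ (e : Type₀) → e) ν) → refl ν w)
  ~> λ (ν : Type₀) → λ (k : (λ (z : Type₀) → z) ν) → refl ν k
  ~> λ (ν : Type₀) → λ (k : ν) → refl ν k
type:
  (ν : Type₀) → (k : ν) → Eq ν k k
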